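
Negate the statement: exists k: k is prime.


¬(forall x: φ) = exists x: ¬φ, and ¬(exists x: φ) = forall x: ¬φ.
Apply to the existential statement.

forall k: ~(k is prime)


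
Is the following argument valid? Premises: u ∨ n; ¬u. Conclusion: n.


This matches the form of disjunctive syllogism: the conclusion follows in every model of the premises.

Valid.


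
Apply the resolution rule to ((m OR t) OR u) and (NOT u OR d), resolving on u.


The clauses contain complementary literals u and NOTu.
Resolution eliminates this pair and disjoins the remaining literals (merging duplicates).

((m OR t) OR d)


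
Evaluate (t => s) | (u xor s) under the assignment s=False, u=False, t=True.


Substitute s=False, u=False, t=True:
t => s = True => False = False
u xor s = False xor False = False
(t => s) | (u xor s) = False | False = False

False


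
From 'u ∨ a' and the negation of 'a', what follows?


Disjunctive syllogism: from (P ∨ Q) and ¬P, infer Q.
One disjunct, 'a', is ruled out; the other must hold.

u


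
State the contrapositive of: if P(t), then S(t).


The contrapositive of (P → Q) is (¬Q → ¬P); it is logically equivalent to the original.
Here P = 'P(t)' and Q = 'S(t)'.

If not (S(t)), then not (P(t)).


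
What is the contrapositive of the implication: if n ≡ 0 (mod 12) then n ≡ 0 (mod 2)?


The contrapositive of (P → Q) is (¬Q → ¬P); it is logically equivalent to the original.
Here P = 'n ≡ 0 (mod 12)' and Q = 'n ≡ 0 (mod 2)'.

If not (n ≡ 0 (mod 2)), then not (n ≡ 0 (mod 12)).


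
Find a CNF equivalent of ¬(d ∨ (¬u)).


Step 1: Apply De Morgan: ¬(d ∨ (¬u)) = ¬d ∧ ¬(¬u).
Step 2: Eliminate any double negations (¬¬X = X).

(¬d) ∧ u


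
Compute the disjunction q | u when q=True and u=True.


Disjunction is false only when both operands are false.
Substitute: q=True, u=True.
True | True evaluates to True.

True


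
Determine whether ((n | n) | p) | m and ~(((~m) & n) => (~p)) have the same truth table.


Compare truth tables:
m | n | p | φ | ψ
-----------------
False | False | False | False | False
True | False | False | True | False
False | True | False | True | False
True | True | False | True | False
False | False | True | True | False
True | False | True | True | False
False | True | True | True | True
True | True | True | True | False
They differ at row 2 (m=True, n=False, p=False): φ=True but ψ=False.

No, they are not logically equivalent.


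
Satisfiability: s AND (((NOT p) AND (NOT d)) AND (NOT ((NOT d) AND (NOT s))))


Search for a satisfying assignment over {d, p, s}.
Try d=F, p=F, s=T: the formula evaluates to T.
A satisfying assignment exists.

Satisfiable.


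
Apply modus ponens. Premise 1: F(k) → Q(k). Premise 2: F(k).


Modus ponens: from (P → Q) and P, infer Q.
P = 'F(k)' is asserted, and P → Q holds, so Q follows.

Q(k).


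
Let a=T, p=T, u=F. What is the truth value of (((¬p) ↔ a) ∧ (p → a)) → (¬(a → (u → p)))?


Substitute a=T, p=T, u=F:
¬p = F
(¬p) ↔ a = F ↔ T = F
p → a = T → T = T
((¬p) ↔ a) ∧ (p → a) = F ∧ T = F
u → p = F → T = T
a → (u → p) = T → T = T
¬(a → (u → p)) = F
(((¬p) ↔ a) ∧ (p → a)) → (¬(a → (u → p))) = F → F = T

T


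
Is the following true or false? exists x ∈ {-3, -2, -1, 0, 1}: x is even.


Evaluate the predicate on each element: -3:False, -2:True, -1:False, 0:True, 1:False.
Witness x = -2 satisfies the predicate.

True


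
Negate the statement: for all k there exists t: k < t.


Negation flips each quantifier (∀↔∃) and negates the inner predicate.
¬(for all k there exists t: φ) = there exists k for all t: ¬φ.

there exists k for all t: NOT(k < t)


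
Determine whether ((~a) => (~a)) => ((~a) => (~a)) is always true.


Build the truth table over {a}:
a | φ
-----
False | True
True | True
Every row evaluates to true.

Yes, it is a tautology.


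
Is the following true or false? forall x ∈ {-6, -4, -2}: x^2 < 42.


Evaluate the predicate on each element: -6:True, -4:True, -2:True.
Every element satisfies the predicate.

True


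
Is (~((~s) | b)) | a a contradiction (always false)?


Truth table over {a, b, s}:
a | b | s | φ
-------------
False | False | False | False
True | False | False | True
False | True | False | False
True | True | False | True
False | False | True | True
True | False | True | True
False | True | True | False
True | True | True | True
Satisfying assignment at row 2: a=True, b=False, s=False gives True.

No, it is not a contradiction.


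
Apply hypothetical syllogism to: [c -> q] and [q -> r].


Hypothetical syllogism: from (P → Q) and (Q → R), infer (P → R).
Chain the two implications through the shared middle term 'q'.

c -> r


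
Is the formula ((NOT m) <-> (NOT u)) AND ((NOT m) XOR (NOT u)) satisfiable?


Check all 4 assignments over {m, u}:
m | u | φ
---------
F | F | F
T | F | F
F | T | F
T | T | F
No assignment makes the formula true.

Unsatisfiable.


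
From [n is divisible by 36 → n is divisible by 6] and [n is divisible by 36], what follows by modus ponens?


Modus ponens: from (P → Q) and P, infer Q.
P = 'n is divisible by 36' is asserted, and P → Q holds, so Q follows.

n is divisible by 6.


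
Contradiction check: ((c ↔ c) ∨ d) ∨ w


Truth table over {c, d, w}:
c | d | w | φ
-------------
F | F | F | T
T | F | F | T
F | T | F | T
T | T | F | T
F | F | T | T
T | F | T | T
F | T | T | T
T | T | T | T
Satisfying assignment at row 1: c=F, d=F, w=F gives T.

No, it is not a contradiction.


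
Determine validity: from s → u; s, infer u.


This matches the form of modus ponens: the conclusion follows in every model of the premises.

Valid.


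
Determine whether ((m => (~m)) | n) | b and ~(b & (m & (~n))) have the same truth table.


Compare truth tables:
b | m | n | φ | ψ
-----------------
False | False | False | True | True
True | False | False | True | True
False | True | False | False | True
True | True | False | True | False
False | False | True | True | True
True | False | True | True | True
False | True | True | True | True
True | True | True | True | True
They differ at row 3 (b=False, m=True, n=False): φ=False but ψ=True.

No, they are not logically equivalent.


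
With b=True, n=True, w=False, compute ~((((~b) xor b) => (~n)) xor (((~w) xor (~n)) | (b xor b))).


Substitute b=True, n=True, w=False:
… (earlier sub-steps elided)
(~b) xor b = False xor True = True
~n = False
((~b) xor b) => (~n) = True => False = False
~w = True
~n = False
(~w) xor (~n) = True xor False = True
b xor b = True xor True = False
((~w) xor (~n)) | (b xor b) = True | False = True
(((~b) xor b) => (~n)) xor (((~w) xor (~n)) | (b xor b)) = False xor True = True
~((((~b) xor b) => (~n)) xor (((~w) xor (~n)) | (b xor b))) = False

False


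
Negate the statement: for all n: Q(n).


¬(for all x: φ) = there exists x: ¬φ, and ¬(there exists x: φ) = for all x: ¬φ.
Apply to the universal statement.

there exists n: NOT(Q(n))


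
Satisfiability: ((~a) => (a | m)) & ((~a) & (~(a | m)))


Check all 4 assignments over {a, m}:
a | m | φ
---------
False | False | False
True | False | False
False | True | False
True | True | False
No assignment makes the formula true.

Unsatisfiable.


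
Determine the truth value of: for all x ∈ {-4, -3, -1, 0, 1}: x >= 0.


Evaluate the predicate on each element: -4:F, -3:F, -1:F, 0:T, 1:T.
Counterexample x = -4 fails the predicate.

F


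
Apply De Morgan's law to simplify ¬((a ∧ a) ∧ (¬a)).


De Morgan: the negation of a conjunction is the disjunction of the negations.
Distribute ¬ across ∧, flipping it to ∨, and negate each literal.

((¬a) ∨ (¬a)) ∨ a


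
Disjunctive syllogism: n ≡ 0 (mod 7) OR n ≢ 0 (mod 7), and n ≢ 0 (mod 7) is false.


Disjunctive syllogism: from (P ∨ Q) and ¬P, infer Q.
One disjunct, 'n ≢ 0 (mod 7)', is ruled out; the other must hold.

n ≡ 0 (mod 7)


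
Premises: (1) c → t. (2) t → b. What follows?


Hypothetical syllogism: from (P → Q) and (Q → R), infer (P → R).
Chain the two implications through the shared middle term 't'.

c → b


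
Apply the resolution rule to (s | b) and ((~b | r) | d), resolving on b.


The clauses contain complementary literals b and ~b.
Resolution eliminates this pair and disjoins the remaining literals (merging duplicates).

((s | d) | r)


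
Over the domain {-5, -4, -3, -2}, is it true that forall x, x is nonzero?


Evaluate the predicate on each element: -5:True, -4:True, -3:True, -2:True.
Every element satisfies the predicate.

True


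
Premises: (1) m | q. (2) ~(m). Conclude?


Disjunctive syllogism: from (P ∨ Q) and ¬P, infer Q.
One disjunct, 'm', is ruled out; the other must hold.

q


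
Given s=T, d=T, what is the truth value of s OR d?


Disjunction is false only when both operands are false.
Substitute: s=T, d=T.
T OR T evaluates to T.

T


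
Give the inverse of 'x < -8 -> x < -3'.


The inverse of (P → Q) is (¬P → ¬Q). It is equivalent to the converse, not to the original.
Here P = 'x < -8' and Q = 'x < -3'.

If not (x < -8), then not (x < -3).


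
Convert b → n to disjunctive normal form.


Step 1: Rewrite b → n as ¬b ∨ n.

(¬b) ∨ n


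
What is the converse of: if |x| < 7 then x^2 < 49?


The converse of (P → Q) is (Q → P). It is not in general equivalent to the original.
Here P = '|x| < 7' and Q = 'x^2 < 49'.

If x^2 < 49, then |x| < 7.


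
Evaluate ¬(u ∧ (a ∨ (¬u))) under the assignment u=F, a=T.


Substitute u=F, a=T:
¬u = T
a ∨ (¬u) = T ∨ T = T
u ∧ (a ∨ (¬u)) = F ∧ T = F
¬(u ∧ (a ∨ (¬u))) = T

T


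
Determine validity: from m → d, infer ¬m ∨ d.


This matches the form of material implication: the conclusion follows in every model of the premises.

Valid.


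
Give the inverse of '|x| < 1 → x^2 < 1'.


The inverse of (P → Q) is (¬P → ¬Q). It is equivalent to the converse, not to the original.
Here P = '|x| < 1' and Q = 'x^2 < 1'.

If not (|x| < 1), then not (x^2 < 1).


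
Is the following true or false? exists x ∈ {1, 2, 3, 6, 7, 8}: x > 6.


Evaluate the predicate on each element: 1:False, 2:False, 3:False, 6:False, 7:True, 8:True.
Witness x = 7 satisfies the predicate.

True


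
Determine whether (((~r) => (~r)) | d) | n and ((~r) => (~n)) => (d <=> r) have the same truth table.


Compare truth tables:
d | n | r | φ | ψ
-----------------
False | False | False | True | True
True | False | False | True | False
False | True | False | True | True
True | True | False | True | True
False | False | True | True | False
True | False | True | True | True
False | True | True | True | False
True | True | True | True | True
They differ at row 2 (d=True, n=False, r=False): φ=True but ψ=False.

No, they are not logically equivalent.


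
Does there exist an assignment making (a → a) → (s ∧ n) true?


Search for a satisfying assignment over {a, n, s}.
Try a=F, n=T, s=T: the formula evaluates to T.
A satisfying assignment exists.

Satisfiable.


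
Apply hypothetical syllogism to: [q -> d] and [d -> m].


Hypothetical syllogism: from (P → Q) and (Q → R), infer (P → R).
Chain the two implications through the shared middle term 'd'.

q -> m


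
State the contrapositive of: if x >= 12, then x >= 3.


The contrapositive of (P → Q) is (¬Q → ¬P); it is logically equivalent to the original.
Here P = 'x >= 12' and Q = 'x >= 3'.

If not (x >= 3), then not (x >= 12).


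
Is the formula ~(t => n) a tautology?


Build the truth table over {n, t}:
n | t | φ
---------
False | False | False
True | False | False
False | True | True
True | True | False
Counterexample at row 1: with n=False, t=False, the formula is False.

No, it is not a tautology.


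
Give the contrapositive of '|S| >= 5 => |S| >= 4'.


The contrapositive of (P → Q) is (¬Q → ¬P); it is logically equivalent to the original.
Here P = '|S| >= 5' and Q = '|S| >= 4'.

If not (|S| >= 4), then not (|S| >= 5).


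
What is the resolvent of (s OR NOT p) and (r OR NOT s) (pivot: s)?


The clauses contain complementary literals s and NOTs.
Resolution eliminates this pair and disjoins the remaining literals (merging duplicates).

(NOT p OR r)


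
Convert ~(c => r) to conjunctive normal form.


Step 1: Rewrite c → r as ¬c ∨ r.
Step 2: Negate: ¬(¬c ∨ r) = c ∧ ¬r (De Morgan + double negation).

c & (~r)


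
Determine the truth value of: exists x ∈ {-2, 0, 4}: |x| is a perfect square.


Evaluate the predicate on each element: -2:False, 0:True, 4:True.
Witness x = 0 satisfies the predicate.

True


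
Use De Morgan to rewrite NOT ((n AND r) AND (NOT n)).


De Morgan: the negation of a conjunction is the disjunction of the negations.
Distribute NOT across AND, flipping it to OR, and negate each literal.

((NOT n) OR (NOT r)) OR n


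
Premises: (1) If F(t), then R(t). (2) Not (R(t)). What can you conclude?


Modus tollens: from (P → Q) and ¬Q, infer ¬P.
Q = 'R(t)' is denied; since P → Q, P must also fail.

Not (F(t)).


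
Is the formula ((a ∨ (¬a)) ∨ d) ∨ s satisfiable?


Search for a satisfying assignment over {a, d, s}.
Try a=F, d=F, s=F: the formula evaluates to T.
A satisfying assignment exists.

Satisfiable.


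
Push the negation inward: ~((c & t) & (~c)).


De Morgan: the negation of a conjunction is the disjunction of the negations.
Distribute ~ across &, flipping it to |, and negate each literal.

((~c) | (~t)) | c


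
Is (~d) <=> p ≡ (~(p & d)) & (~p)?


Compare truth tables:
d | p | φ | ψ
-------------
False | False | False | True
True | False | True | True
False | True | True | False
True | True | False | False
They differ at row 1 (d=False, p=False): φ=False but ψ=True.

No, they are not logically equivalent.


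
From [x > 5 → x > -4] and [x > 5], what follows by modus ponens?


Modus ponens: from (P → Q) and P, infer Q.
P = 'x > 5' is asserted, and P → Q holds, so Q follows.

x > -4.


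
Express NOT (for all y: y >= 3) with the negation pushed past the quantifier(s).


¬(for all x: φ) = there exists x: ¬φ, and ¬(there exists x: φ) = for all x: ¬φ.
Apply to the universal statement.

there exists y: NOT(y >= 3)


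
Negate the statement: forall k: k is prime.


¬(forall x: φ) = exists x: ¬φ, and ¬(exists x: φ) = forall x: ¬φ.
Apply to the universal statement.

exists k: ~(k is prime)


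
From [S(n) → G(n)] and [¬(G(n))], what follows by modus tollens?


Modus tollens: from (P → Q) and ¬Q, infer ¬P.
Q = 'G(n)' is denied; since P → Q, P must also fail.

Not (S(n)).


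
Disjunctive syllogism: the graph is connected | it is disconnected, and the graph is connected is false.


Disjunctive syllogism: from (P ∨ Q) and ¬P, infer Q.
One disjunct, 'the graph is connected', is ruled out; the other must hold.

it is disconnected


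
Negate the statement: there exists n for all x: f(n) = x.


Negation flips each quantifier (∀↔∃) and negates the inner predicate.
¬(there exists n for all x: φ) = for all n there exists x: ¬φ.

for all n there exists x: NOT(f(n) = x)


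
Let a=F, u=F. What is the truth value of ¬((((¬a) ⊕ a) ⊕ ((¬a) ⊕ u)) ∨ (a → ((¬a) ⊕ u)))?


Substitute a=F, u=F:
¬a = T
(¬a) ⊕ a = T ⊕ F = T
¬a = T
(¬a) ⊕ u = T ⊕ F = T
((¬a) ⊕ a) ⊕ ((¬a) ⊕ u) = T ⊕ T = F
¬a = T
(¬a) ⊕ u = T ⊕ F = T
a → ((¬a) ⊕ u) = F → T = T
(((¬a) ⊕ a) ⊕ ((¬a) ⊕ u)) ∨ (a → ((¬a) ⊕ u)) = F ∨ T = T
¬((((¬a) ⊕ a) ⊕ ((¬a) ⊕ u)) ∨ (a → ((¬a) ⊕ u))) = F

F


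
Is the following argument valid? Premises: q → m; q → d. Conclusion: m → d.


This is (no valid rule). There exist truth assignments where the premises are all true but the conclusion is false.

Invalid.


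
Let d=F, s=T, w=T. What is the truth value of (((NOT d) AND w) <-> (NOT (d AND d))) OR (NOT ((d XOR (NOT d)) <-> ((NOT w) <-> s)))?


Substitute d=F, s=T, w=T:
… (earlier sub-steps elided)
d AND d = F AND F = F
NOT (d AND d) = T
((NOT d) AND w) <-> (NOT (d AND d)) = T <-> T = T
NOT d = T
d XOR (NOT d) = F XOR T = T
NOT w = F
(NOT w) <-> s = F <-> T = F
(d XOR (NOT d)) <-> ((NOT w) <-> s) = T <-> F = F
NOT ((d XOR (NOT d)) <-> ((NOT w) <-> s)) = T
(((NOT d) AND w) <-> (NOT (d AND d))) OR (NOT ((d XOR (NOT d)) <-> ((NOT w) <-> s))) = T OR T = T

T


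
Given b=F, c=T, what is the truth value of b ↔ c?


Biconditional is true when both operands have the same truth value.
Substitute: b=F, c=T.
F ↔ T evaluates to F.

F


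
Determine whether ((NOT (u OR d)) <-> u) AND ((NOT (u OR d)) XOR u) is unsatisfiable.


Truth table over {d, u}:
d | u | φ
---------
F | F | F
T | F | F
F | T | F
T | T | F
Every row is false.

Yes, it is a contradiction.


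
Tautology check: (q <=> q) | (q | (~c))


Build the truth table over {c, q}:
c | q | φ
---------
False | False | True
True | False | True
False | True | True
True | True | True
Every row evaluates to true.

Yes, it is a tautology.


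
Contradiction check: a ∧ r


Truth table over {a, r}:
a | r | φ
---------
F | F | F
T | F | F
F | T | F
T | T | T
Satisfying assignment at row 4: a=T, r=T gives T.

No, it is not a contradiction.


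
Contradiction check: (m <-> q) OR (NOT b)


Truth table over {b, m, q}:
b | m | q | φ
-------------
F | F | F | T
T | F | F | T
F | T | F | T
T | T | F | F
F | F | T | T
T | F | T | F
F | T | T | T
T | T | T | T
Satisfying assignment at row 1: b=F, m=F, q=F gives T.

No, it is not a contradiction.


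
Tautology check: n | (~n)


Build the truth table over {n}:
n | φ
-----
False | True
True | True
Every row evaluates to true.

Yes, it is a tautology.


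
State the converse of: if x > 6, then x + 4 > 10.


The converse of (P → Q) is (Q → P). It is not in general equivalent to the original.
Here P = 'x > 6' and Q = 'x + 4 > 10'.

If x + 4 > 10, then x > 6.


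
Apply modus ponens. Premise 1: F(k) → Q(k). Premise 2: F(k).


Modus ponens: from (P → Q) and P, infer Q.
P = 'F(k)' is asserted, and P → Q holds, so Q follows.

Q(k).


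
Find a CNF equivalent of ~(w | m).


Step 1: Apply De Morgan: ¬(w ∨ m) = ¬w ∧ ¬m.

(~w) & (~m)


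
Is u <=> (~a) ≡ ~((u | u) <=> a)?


Compare truth tables:
a | u | φ | ψ
-------------
False | False | False | False
True | False | True | True
False | True | True | True
True | True | False | False
The columns φ and ψ agree on every row.

Yes, they are logically equivalent.


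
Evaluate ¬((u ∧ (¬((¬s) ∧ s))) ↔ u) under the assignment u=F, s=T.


Substitute u=F, s=T:
¬s = F
(¬s) ∧ s = F ∧ T = F
¬((¬s) ∧ s) = T
u ∧ (¬((¬s) ∧ s)) = F ∧ T = F
(u ∧ (¬((¬s) ∧ s))) ↔ u = F ↔ F = T
¬((u ∧ (¬((¬s) ∧ s))) ↔ u) = F

F


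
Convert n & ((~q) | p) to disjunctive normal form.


Step 1: Distribute ∧ over ∨: n ∧ ((¬q) ∨ p) = (n ∧ (¬q)) ∨ (n ∧ p).

(n & (~q)) | (n & p)


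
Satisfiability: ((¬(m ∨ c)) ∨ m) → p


Search for a satisfying assignment over {c, m, p}.
Try c=T, m=F, p=F: the formula evaluates to T.
A satisfying assignment exists.

Satisfiable.


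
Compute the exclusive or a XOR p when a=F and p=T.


Exclusive or is true when exactly one operand is true.
Substitute: a=F, p=T.
F XOR T evaluates to T.

T


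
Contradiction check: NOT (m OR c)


Truth table over {c, m}:
c | m | φ
---------
F | F | T
T | F | F
F | T | F
T | T | F
Satisfying assignment at row 1: c=F, m=F gives T.

No, it is not a contradiction.


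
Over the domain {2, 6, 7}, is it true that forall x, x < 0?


Evaluate the predicate on each element: 2:False, 6:False, 7:False.
Counterexample x = 2 fails the predicate.

False


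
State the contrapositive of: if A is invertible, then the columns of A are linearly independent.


The contrapositive of (P → Q) is (¬Q → ¬P); it is logically equivalent to the original.
Here P = 'A is invertible' and Q = 'the columns of A are linearly independent'.

If not (the columns of A are linearly independent), then not (A is invertible).


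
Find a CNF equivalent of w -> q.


Step 1: Rewrite w → q as ¬w ∨ q.

(NOT w) OR q


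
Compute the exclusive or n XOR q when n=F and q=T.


Exclusive or is true when exactly one operand is true.
Substitute: n=F, q=T.
F XOR T evaluates to T.

T


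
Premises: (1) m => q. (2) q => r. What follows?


Hypothetical syllogism: from (P → Q) and (Q → R), infer (P → R).
Chain the two implications through the shared middle term 'q'.

m => r


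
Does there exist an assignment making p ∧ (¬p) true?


Check all 2 assignments over {p}:
p | φ
-----
F | F
T | F
No assignment makes the formula true.

Unsatisfiable.


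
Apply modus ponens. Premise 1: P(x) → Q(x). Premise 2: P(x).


Modus ponens: from (P → Q) and P, infer Q.
P = 'P(x)' is asserted, and P → Q holds, so Q follows.

Q(x).


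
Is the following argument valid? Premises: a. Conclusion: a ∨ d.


This matches the form of disjunction introduction: the conclusion follows in every model of the premises.

Valid.


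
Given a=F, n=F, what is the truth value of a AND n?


Conjunction is true only when both operands are true.
Substitute: a=F, n=F.
F AND F evaluates to F.

F


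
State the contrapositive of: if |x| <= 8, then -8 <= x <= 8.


The contrapositive of (P → Q) is (¬Q → ¬P); it is logically equivalent to the original.
Here P = '|x| <= 8' and Q = '-8 <= x <= 8'.

If not (-8 <= x <= 8), then not (|x| <= 8).


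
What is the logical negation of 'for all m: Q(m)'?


¬(for all x: φ) = there exists x: ¬φ, and ¬(there exists x: φ) = for all x: ¬φ.
Apply to the universal statement.

there exists m: NOT(Q(m))


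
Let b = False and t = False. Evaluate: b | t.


Disjunction is false only when both operands are false.
Substitute: b=False, t=False.
False | False evaluates to False.

False


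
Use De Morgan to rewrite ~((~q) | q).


De Morgan: the negation of a disjunction is the conjunction of the negations.
Distribute ~ across |, flipping it to &, and negate each literal.

q & (~q)


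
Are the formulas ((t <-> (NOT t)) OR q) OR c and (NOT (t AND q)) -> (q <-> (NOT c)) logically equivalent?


Compare truth tables:
c | q | t | φ | ψ
-----------------
F | F | F | F | F
T | F | F | T | T
F | T | F | T | T
T | T | F | T | F
F | F | T | F | F
T | F | T | T | T
F | T | T | T | T
T | T | T | T | T
They differ at row 4 (c=T, q=T, t=F): φ=T but ψ=F.

No, they are not logically equivalent.


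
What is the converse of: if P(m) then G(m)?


The converse of (P → Q) is (Q → P). It is not in general equivalent to the original.
Here P = 'P(m)' and Q = 'G(m)'.

If G(m), then P(m).


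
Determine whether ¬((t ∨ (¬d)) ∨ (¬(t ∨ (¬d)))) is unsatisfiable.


Truth table over {d, t}:
d | t | φ
---------
F | F | F
T | F | F
F | T | F
T | T | F
Every row is false.

Yes, it is a contradiction.


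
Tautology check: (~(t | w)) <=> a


Build the truth table over {a, t, w}:
a | t | w | φ
-------------
False | False | False | False
True | False | False | True
False | True | False | True
True | True | False | False
False | False | True | True
True | False | True | False
False | True | True | True
True | True | True | False
Counterexample at row 1: with a=False, t=False, w=False, the formula is False.

No, it is not a tautology.


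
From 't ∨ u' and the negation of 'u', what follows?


Disjunctive syllogism: from (P ∨ Q) and ¬P, infer Q.
One disjunct, 'u', is ruled out; the other must hold.

t


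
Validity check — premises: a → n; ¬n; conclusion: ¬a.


This matches the form of modus tollens: the conclusion follows in every model of the premises.

Valid.


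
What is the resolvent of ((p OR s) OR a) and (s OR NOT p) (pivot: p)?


The clauses contain complementary literals p and NOTp.
Resolution eliminates this pair and disjoins the remaining literals (merging duplicates).

(a OR s)


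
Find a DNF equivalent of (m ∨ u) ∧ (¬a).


Step 1: Distribute ∧ over ∨: (m ∨ u) ∧ (¬a) = (m ∧ (¬a)) ∨ (u ∧ (¬a)).

(m ∧ (¬a)) ∨ (u ∧ (¬a))


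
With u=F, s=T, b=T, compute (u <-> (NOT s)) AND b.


Substitute u=F, s=T, b=T:
NOT s = F
u <-> (NOT s) = F <-> F = T
(u <-> (NOT s)) AND b = T AND T = T

T


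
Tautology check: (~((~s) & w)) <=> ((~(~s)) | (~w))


Build the truth table over {s, w}:
s | w | φ
---------
False | False | True
True | False | True
False | True | True
True | True | True
Every row evaluates to true.

Yes, it is a tautology.


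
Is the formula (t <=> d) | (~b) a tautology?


Build the truth table over {b, d, t}:
b | d | t | φ
-------------
False | False | False | True
True | False | False | True
False | True | False | True
True | True | False | False
False | False | True | True
True | False | True | False
False | True | True | True
True | True | True | True
Counterexample at row 4: with b=True, d=True, t=False, the formula is False.

No, it is not a tautology.


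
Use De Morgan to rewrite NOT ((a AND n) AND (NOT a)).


De Morgan: the negation of a conjunction is the disjunction of the negations.
Distribute NOT across AND, flipping it to OR, and negate each literal.

((NOT a) OR (NOT n)) OR a


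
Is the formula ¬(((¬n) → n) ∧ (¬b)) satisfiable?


Search for a satisfying assignment over {b, n}.
Try b=F, n=F: the formula evaluates to T.
A satisfying assignment exists.

Satisfiable.


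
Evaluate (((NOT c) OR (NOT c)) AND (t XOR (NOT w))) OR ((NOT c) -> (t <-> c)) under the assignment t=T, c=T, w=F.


Substitute t=T, c=T, w=F:
NOT c = F
NOT c = F
(NOT c) OR (NOT c) = F OR F = F
NOT w = T
t XOR (NOT w) = T XOR T = F
((NOT c) OR (NOT c)) AND (t XOR (NOT w)) = F AND F = F
NOT c = F
t <-> c = T <-> T = T
(NOT c) -> (t <-> c) = F -> T = T
(((NOT c) OR (NOT c)) AND (t XOR (NOT w))) OR ((NOT c) -> (t <-> c)) = F OR T = T

T


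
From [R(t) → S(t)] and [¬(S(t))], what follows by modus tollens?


Modus tollens: from (P → Q) and ¬Q, infer ¬P.
Q = 'S(t)' is denied; since P → Q, P must also fail.

Not (R(t)).


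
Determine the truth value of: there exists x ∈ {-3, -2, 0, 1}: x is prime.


Evaluate the predicate on each element: -3:F, -2:F, 0:F, 1:F.
No element satisfies the predicate.

F


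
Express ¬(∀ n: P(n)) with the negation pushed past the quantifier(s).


¬(∀ x: φ) = ∃ x: ¬φ, and ¬(∃ x: φ) = ∀ x: ¬φ.
Apply to the universal statement.

∃ n: ¬(P(n))


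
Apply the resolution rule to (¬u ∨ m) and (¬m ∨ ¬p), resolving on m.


The clauses contain complementary literals m and ¬m.
Resolution eliminates this pair and disjoins the remaining literals (merging duplicates).

(¬u ∨ ¬p)


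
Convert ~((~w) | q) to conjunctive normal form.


Step 1: Apply De Morgan: ¬((¬w) ∨ q) = ¬(¬w) ∧ ¬q.
Step 2: Eliminate any double negations (¬¬X = X).

w & (~q)


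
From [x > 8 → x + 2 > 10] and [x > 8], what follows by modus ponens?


Modus ponens: from (P → Q) and P, infer Q.
P = 'x > 8' is asserted, and P → Q holds, so Q follows.

x + 2 > 10.


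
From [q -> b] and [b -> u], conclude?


Hypothetical syllogism: from (P → Q) and (Q → R), infer (P → R).
Chain the two implications through the shared middle term 'b'.

q -> u


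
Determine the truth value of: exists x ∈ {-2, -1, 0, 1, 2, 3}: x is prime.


Evaluate the predicate on each element: -2:False, -1:False, 0:False, 1:False, 2:True, 3:True.
Witness x = 2 satisfies the predicate.

True


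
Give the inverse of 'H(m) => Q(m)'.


The inverse of (P → Q) is (¬P → ¬Q). It is equivalent to the converse, not to the original.
Here P = 'H(m)' and Q = 'Q(m)'.

If not (H(m)), then not (Q(m)).


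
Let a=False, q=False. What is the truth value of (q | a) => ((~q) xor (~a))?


Substitute a=False, q=False:
q | a = False | False = False
~q = True
~a = True
(~q) xor (~a) = True xor True = False
(q | a) => ((~q) xor (~a)) = False => False = True

True


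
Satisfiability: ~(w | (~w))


Check all 2 assignments over {w}:
w | φ
-----
False | False
True | False
No assignment makes the formula true.

Unsatisfiable.


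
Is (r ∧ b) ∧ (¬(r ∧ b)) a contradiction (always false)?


Truth table over {b, r}:
b | r | φ
---------
F | F | F
T | F | F
F | T | F
T | T | F
Every row is false.

Yes, it is a contradiction.


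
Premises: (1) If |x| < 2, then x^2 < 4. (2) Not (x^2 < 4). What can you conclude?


Modus tollens: from (P → Q) and ¬Q, infer ¬P.
Q = 'x^2 < 4' is denied; since P → Q, P must also fail.

Not (|x| < 2).


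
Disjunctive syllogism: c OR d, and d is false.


Disjunctive syllogism: from (P ∨ Q) and ¬P, infer Q.
One disjunct, 'd', is ruled out; the other must hold.

c


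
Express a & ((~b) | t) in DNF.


Step 1: Distribute ∧ over ∨: a ∧ ((¬b) ∨ t) = (a ∧ (¬b)) ∨ (a ∧ t).

(a & (~b)) | (a & t)


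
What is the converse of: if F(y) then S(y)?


The converse of (P → Q) is (Q → P). It is not in general equivalent to the original.
Here P = 'F(y)' and Q = 'S(y)'.

If S(y), then F(y).


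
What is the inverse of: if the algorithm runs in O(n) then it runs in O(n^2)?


The inverse of (P → Q) is (¬P → ¬Q). It is equivalent to the converse, not to the original.
Here P = 'the algorithm runs in O(n)' and Q = 'it runs in O(n^2)'.

If not (the algorithm runs in O(n)), then not (it runs in O(n^2)).


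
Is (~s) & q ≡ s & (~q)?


Compare truth tables:
q | s | φ | ψ
-------------
False | False | False | False
True | False | True | False
False | True | False | True
True | True | False | False
They differ at row 2 (q=True, s=False): φ=True but ψ=False.

No, they are not logically equivalent.


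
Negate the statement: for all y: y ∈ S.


¬(for all x: φ) = there exists x: ¬φ, and ¬(there exists x: φ) = for all x: ¬φ.
Apply to the universal statement.

there exists y: NOT(y ∈ S)


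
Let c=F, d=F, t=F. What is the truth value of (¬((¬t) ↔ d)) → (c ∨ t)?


Substitute c=F, d=F, t=F:
¬t = T
(¬t) ↔ d = T ↔ F = F
¬((¬t) ↔ d) = T
c ∨ t = F ∨ F = F
(¬((¬t) ↔ d)) → (c ∨ t) = T → F = F

F


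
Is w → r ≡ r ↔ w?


Compare truth tables:
r | w | φ | ψ
-------------
F | F | T | T
T | F | T | F
F | T | F | F
T | T | T | T
They differ at row 2 (r=T, w=F): φ=T but ψ=F.

No, they are not logically equivalent.


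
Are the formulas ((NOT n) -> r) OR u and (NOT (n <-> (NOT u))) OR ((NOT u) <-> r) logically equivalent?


Compare truth tables:
n | r | u | φ | ψ
-----------------
F | F | F | F | T
T | F | F | T | F
F | T | F | T | T
T | T | F | T | T
F | F | T | T | T
T | F | T | T | T
F | T | T | T | F
T | T | T | T | T
They differ at row 1 (n=F, r=F, u=F): φ=F but ψ=T.

No, they are not logically equivalent.


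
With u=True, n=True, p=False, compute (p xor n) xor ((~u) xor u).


Substitute u=True, n=True, p=False:
p xor n = False xor True = True
~u = False
(~u) xor u = False xor True = True
(p xor n) xor ((~u) xor u) = True xor True = False

False


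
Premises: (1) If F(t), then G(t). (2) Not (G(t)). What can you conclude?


Modus tollens: from (P → Q) and ¬Q, infer ¬P.
Q = 'G(t)' is denied; since P → Q, P must also fail.

Not (F(t)).


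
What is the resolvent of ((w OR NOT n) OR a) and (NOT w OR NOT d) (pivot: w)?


The clauses contain complementary literals w and NOTw.
Resolution eliminates this pair and disjoins the remaining literals (merging duplicates).

((a OR NOT n) OR NOT d)


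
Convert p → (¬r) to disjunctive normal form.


Step 1: Rewrite p → (¬r) as ¬p ∨ (¬r).

(¬p) ∨ (¬r)


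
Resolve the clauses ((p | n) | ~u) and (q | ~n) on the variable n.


The clauses contain complementary literals n and ~n.
Resolution eliminates this pair and disjoins the remaining literals (merging duplicates).

((~u | p) | q)


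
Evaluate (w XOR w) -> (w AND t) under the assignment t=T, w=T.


Substitute t=T, w=T:
w XOR w = T XOR T = F
w AND t = T AND T = T
(w XOR w) -> (w AND t) = F -> T = T

T


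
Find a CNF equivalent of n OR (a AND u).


Step 1: Distribute ∨ over ∧: n ∨ (a ∧ u) = (n ∨ a) ∧ (n ∨ u).

(n OR a) AND (n OR u)


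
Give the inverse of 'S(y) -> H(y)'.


The inverse of (P → Q) is (¬P → ¬Q). It is equivalent to the converse, not to the original.
Here P = 'S(y)' and Q = 'H(y)'.

If not (S(y)), then not (H(y)).


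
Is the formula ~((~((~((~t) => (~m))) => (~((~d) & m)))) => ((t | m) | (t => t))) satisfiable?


Check all 8 assignments over {d, m, t}:
d | m | t | φ
-------------
False | False | False | False
True | False | False | False
False | True | False | False
True | True | False | False
False | False | True | False
True | False | True | False
False | True | True | False
True | True | True | False
No assignment makes the formula true.

Unsatisfiable.


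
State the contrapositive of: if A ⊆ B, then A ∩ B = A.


The contrapositive of (P → Q) is (¬Q → ¬P); it is logically equivalent to the original.
Here P = 'A ⊆ B' and Q = 'A ∩ B = A'.

If not (A ∩ B = A), then not (A ⊆ B).


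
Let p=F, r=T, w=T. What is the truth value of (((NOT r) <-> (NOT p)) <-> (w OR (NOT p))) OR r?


Substitute p=F, r=T, w=T:
NOT r = F
NOT p = T
(NOT r) <-> (NOT p) = F <-> T = F
NOT p = T
w OR (NOT p) = T OR T = T
((NOT r) <-> (NOT p)) <-> (w OR (NOT p)) = F <-> T = F
(((NOT r) <-> (NOT p)) <-> (w OR (NOT p))) OR r = F OR T = T

T


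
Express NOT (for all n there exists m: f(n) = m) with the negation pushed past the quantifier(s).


Negation flips each quantifier (∀↔∃) and negates the inner predicate.
¬(for all n there exists m: φ) = there exists n for all m: ¬φ.

there exists n for all m: NOT(f(n) = m)


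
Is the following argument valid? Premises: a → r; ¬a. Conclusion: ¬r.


This is denying the antecedent (fallacy). There exist truth assignments where the premises are all true but the conclusion is false.

Invalid.


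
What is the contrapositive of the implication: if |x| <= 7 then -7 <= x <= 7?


The contrapositive of (P → Q) is (¬Q → ¬P); it is logically equivalent to the original.
Here P = '|x| <= 7' and Q = '-7 <= x <= 7'.

If not (-7 <= x <= 7), then not (|x| <= 7).


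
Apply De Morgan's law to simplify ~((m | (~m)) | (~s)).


De Morgan: the negation of a disjunction is the conjunction of the negations.
Distribute ~ across |, flipping it to &, and negate each literal.

((~m) & m) & s


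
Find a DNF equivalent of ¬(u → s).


Step 1: Rewrite implication then negate: ¬(¬u ∨ s) = u ∧ ¬s.

u ∧ (¬s)


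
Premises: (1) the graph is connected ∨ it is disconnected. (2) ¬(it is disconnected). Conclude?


Disjunctive syllogism: from (P ∨ Q) and ¬P, infer Q.
One disjunct, 'it is disconnected', is ruled out; the other must hold.

the graph is connected


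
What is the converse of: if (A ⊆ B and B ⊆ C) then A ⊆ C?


The converse of (P → Q) is (Q → P). It is not in general equivalent to the original.
Here P = '(A ⊆ B and B ⊆ C)' and Q = 'A ⊆ C'.

If A ⊆ C, then (A ⊆ B and B ⊆ C).


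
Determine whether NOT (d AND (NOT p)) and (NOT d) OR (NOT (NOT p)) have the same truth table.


Compare truth tables:
d | p | φ | ψ
-------------
F | F | T | T
T | F | F | F
F | T | T | T
T | T | T | T
The columns φ and ψ agree on every row.

Yes, they are logically equivalent.


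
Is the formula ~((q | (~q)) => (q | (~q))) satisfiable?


Check all 2 assignments over {q}:
q | φ
-----
False | False
True | False
No assignment makes the formula true.

Unsatisfiable.


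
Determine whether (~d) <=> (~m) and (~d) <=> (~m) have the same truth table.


Compare truth tables:
d | m | φ | ψ
-------------
False | False | True | True
True | False | False | False
False | True | False | False
True | True | True | True
The columns φ and ψ agree on every row.

Yes, they are logically equivalent.


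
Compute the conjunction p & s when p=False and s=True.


Conjunction is true only when both operands are true.
Substitute: p=False, s=True.
False & True evaluates to False.

False


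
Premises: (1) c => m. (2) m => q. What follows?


Hypothetical syllogism: from (P → Q) and (Q → R), infer (P → R).
Chain the two implications through the shared middle term 'm'.

c => q


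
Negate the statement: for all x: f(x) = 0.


¬(for all x: φ) = there exists x: ¬φ, and ¬(there exists x: φ) = for all x: ¬φ.
Apply to the universal statement.

there exists x: NOT(f(x) = 0)


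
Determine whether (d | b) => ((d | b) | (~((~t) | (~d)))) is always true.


Build the truth table over {b, d, t}:
b | d | t | φ
-------------
False | False | False | True
True | False | False | True
False | True | False | True
True | True | False | True
False | False | True | True
True | False | True | True
False | True | True | True
True | True | True | True
Every row evaluates to true.

Yes, it is a tautology.


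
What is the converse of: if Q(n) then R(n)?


The converse of (P → Q) is (Q → P). It is not in general equivalent to the original.
Here P = 'Q(n)' and Q = 'R(n)'.

If R(n), then Q(n).


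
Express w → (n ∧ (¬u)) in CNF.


Step 1: Rewrite w → (n ∧ (¬u)) as ¬w ∨ (n ∧ (¬u)).
Step 2: Distribute ∨ over ∧.

((¬w) ∨ n) ∧ ((¬w) ∨ (¬u))


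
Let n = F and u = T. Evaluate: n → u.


Implication is false only when antecedent is true and consequent is false.
Substitute: n=F, u=T.
F → T evaluates to T.

T


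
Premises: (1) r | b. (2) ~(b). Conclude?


Disjunctive syllogism: from (P ∨ Q) and ¬P, infer Q.
One disjunct, 'b', is ruled out; the other must hold.

r


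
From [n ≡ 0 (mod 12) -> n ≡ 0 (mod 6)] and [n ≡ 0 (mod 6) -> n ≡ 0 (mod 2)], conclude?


Hypothetical syllogism: from (P → Q) and (Q → R), infer (P → R).
Chain the two implications through the shared middle term 'n ≡ 0 (mod 6)'.

n ≡ 0 (mod 12) -> n ≡ 0 (mod 2)


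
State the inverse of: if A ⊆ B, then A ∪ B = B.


The inverse of (P → Q) is (¬P → ¬Q). It is equivalent to the converse, not to the original.
Here P = 'A ⊆ B' and Q = 'A ∪ B = B'.

If not (A ⊆ B), then not (A ∪ B = B).


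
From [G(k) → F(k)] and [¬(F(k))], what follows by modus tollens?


Modus tollens: from (P → Q) and ¬Q, infer ¬P.
Q = 'F(k)' is denied; since P → Q, P must also fail.

Not (G(k)).


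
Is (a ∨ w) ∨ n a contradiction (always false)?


Truth table over {a, n, w}:
a | n | w | φ
-------------
F | F | F | F
T | F | F | T
F | T | F | T
T | T | F | T
F | F | T | T
T | F | T | T
F | T | T | T
T | T | T | T
Satisfying assignment at row 2: a=T, n=F, w=F gives T.

No, it is not a contradiction.


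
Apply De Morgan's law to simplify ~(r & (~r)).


De Morgan: the negation of a conjunction is the disjunction of the negations.
Distribute ~ across &, flipping it to |, and negate each literal.

(~r) | r


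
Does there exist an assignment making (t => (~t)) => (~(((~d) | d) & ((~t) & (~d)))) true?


Search for a satisfying assignment over {d, t}.
Try d=True, t=False: the formula evaluates to True.
A satisfying assignment exists.

Satisfiable.


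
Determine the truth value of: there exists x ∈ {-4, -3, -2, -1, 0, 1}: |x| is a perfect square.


Evaluate the predicate on each element: -4:T, -3:F, -2:F, -1:T, 0:T, 1:T.
Witness x = -4 satisfies the predicate.

T
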